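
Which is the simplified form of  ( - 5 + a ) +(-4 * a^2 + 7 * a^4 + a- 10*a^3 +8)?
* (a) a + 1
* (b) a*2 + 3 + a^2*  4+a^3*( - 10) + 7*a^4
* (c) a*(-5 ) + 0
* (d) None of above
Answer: d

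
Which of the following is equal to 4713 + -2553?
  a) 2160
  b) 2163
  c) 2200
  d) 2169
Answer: a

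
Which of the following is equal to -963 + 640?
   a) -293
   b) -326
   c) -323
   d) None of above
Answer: c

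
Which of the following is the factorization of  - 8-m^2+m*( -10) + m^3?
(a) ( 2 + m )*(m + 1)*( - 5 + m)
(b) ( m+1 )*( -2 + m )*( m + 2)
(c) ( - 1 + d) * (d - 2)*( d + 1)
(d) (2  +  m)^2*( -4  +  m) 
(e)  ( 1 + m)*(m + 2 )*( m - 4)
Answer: e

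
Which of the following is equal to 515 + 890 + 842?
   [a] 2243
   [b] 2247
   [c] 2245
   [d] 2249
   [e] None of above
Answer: b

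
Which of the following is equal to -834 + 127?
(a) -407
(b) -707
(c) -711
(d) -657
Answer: b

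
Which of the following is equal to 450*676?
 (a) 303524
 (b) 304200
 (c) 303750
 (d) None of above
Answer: b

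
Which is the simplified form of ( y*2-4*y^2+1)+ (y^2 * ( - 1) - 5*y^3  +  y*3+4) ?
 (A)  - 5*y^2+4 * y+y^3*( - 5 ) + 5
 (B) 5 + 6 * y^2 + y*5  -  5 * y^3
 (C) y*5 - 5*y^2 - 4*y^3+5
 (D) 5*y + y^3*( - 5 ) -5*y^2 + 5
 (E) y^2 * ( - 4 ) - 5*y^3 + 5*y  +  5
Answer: D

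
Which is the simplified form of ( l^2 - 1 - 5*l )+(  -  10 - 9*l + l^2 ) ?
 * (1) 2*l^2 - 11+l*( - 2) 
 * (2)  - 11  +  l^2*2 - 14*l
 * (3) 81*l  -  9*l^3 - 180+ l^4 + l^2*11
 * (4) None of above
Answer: 2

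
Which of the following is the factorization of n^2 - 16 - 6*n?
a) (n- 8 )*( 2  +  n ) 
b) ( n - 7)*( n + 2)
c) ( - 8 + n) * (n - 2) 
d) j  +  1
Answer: a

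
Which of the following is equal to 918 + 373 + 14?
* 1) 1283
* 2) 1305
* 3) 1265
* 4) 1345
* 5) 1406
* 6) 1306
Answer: 2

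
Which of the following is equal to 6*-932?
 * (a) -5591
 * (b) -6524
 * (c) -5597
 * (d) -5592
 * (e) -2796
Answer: d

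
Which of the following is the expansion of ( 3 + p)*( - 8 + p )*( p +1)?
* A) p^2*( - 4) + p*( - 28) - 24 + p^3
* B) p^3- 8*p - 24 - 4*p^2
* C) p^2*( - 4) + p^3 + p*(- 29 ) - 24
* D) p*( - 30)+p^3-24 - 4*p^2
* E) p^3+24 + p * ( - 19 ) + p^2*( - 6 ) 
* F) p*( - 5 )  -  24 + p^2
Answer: C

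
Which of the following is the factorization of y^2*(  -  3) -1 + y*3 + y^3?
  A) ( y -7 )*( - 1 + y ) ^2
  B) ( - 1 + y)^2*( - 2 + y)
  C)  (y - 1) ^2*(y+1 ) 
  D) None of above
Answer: D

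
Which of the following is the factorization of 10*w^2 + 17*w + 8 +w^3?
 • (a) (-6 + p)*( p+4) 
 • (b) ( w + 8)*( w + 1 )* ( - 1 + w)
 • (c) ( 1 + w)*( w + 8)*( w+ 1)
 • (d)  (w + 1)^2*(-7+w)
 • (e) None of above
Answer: c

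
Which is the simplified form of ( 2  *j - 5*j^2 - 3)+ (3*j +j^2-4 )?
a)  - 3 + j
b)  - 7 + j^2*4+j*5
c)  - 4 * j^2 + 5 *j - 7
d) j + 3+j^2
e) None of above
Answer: c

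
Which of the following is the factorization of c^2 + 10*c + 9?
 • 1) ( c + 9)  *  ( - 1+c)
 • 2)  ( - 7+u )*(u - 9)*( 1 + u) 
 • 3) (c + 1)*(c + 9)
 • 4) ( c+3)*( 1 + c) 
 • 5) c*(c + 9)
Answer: 3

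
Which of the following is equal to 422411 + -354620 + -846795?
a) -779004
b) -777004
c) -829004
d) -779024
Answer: a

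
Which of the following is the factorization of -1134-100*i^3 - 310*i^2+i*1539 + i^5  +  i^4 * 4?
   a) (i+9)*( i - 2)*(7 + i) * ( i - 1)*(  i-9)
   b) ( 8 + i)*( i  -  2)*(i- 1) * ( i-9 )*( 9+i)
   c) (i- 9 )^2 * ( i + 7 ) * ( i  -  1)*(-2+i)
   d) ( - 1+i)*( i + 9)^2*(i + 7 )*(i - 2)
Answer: a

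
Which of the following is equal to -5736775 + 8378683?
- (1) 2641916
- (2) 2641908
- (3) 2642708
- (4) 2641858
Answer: 2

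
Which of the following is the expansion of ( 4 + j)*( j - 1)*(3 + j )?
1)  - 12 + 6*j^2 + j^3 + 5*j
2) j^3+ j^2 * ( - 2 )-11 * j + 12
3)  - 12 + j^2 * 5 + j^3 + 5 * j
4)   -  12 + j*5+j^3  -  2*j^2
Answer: 1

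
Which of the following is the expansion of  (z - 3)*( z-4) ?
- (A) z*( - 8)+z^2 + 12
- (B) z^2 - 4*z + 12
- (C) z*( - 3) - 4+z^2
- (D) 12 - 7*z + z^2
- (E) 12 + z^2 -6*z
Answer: D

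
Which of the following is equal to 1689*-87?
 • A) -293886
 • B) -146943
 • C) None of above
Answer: B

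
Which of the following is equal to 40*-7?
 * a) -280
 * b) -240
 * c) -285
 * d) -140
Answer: a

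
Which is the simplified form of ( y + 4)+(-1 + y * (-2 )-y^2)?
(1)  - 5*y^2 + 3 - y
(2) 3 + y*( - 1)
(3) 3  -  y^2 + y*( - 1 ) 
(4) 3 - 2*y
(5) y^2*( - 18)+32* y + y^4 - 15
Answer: 3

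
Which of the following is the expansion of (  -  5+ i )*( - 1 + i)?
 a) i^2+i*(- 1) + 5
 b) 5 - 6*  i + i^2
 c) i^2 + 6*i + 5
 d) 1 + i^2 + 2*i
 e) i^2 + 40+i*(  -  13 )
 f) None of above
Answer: b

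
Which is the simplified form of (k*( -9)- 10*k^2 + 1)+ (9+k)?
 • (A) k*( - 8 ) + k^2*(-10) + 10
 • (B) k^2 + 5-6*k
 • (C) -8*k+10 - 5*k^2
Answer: A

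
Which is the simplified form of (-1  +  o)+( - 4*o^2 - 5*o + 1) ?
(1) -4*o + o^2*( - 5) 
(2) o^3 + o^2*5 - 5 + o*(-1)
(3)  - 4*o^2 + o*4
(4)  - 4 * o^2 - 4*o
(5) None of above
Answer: 4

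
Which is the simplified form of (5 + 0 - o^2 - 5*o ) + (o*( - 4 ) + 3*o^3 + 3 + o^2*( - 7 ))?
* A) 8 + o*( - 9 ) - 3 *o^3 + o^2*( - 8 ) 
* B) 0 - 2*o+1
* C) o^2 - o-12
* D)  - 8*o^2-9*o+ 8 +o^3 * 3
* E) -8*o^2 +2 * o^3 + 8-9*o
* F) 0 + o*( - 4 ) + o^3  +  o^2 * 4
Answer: D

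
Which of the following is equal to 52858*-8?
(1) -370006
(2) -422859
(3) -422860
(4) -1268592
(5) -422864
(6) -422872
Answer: 5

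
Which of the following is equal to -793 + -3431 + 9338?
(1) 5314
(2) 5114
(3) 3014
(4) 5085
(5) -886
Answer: 2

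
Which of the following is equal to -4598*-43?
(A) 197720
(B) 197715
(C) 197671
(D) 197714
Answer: D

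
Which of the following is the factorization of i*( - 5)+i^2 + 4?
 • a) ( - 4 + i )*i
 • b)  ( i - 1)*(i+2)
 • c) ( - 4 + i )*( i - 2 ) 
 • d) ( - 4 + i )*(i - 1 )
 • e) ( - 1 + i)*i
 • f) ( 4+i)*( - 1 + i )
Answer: d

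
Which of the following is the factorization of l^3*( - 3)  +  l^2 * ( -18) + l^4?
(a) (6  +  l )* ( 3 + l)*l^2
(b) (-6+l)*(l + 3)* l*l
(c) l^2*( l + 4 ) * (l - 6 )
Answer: b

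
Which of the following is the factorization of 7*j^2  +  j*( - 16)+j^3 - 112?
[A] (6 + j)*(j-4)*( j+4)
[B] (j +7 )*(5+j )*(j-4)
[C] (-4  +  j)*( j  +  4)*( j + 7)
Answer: C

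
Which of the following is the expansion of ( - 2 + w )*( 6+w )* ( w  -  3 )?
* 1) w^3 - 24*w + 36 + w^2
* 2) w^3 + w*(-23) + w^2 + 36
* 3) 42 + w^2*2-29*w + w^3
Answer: 1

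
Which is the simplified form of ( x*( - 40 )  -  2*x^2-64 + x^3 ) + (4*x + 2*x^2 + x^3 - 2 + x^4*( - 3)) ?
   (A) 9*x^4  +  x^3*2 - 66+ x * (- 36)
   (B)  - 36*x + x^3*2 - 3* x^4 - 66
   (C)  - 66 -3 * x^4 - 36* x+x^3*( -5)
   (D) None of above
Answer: B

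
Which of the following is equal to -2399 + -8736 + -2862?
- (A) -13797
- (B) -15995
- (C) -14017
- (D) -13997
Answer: D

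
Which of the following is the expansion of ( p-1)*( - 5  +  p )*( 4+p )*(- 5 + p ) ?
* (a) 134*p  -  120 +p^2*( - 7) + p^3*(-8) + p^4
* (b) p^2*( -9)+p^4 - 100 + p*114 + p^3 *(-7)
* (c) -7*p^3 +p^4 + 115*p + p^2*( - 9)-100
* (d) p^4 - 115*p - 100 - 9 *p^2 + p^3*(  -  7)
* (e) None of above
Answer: c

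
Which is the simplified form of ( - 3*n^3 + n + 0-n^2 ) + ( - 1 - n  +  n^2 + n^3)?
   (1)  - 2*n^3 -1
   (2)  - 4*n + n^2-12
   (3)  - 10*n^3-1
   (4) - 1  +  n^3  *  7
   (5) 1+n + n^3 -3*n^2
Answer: 1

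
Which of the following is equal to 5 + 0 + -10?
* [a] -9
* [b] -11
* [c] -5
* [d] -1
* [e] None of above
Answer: c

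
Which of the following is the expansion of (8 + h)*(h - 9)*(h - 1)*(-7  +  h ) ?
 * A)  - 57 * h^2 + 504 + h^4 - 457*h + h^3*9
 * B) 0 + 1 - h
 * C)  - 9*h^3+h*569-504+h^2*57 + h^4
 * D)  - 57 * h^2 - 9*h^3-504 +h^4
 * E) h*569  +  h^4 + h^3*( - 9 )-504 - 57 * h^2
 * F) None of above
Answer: E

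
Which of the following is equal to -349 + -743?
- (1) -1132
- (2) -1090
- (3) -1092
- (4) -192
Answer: 3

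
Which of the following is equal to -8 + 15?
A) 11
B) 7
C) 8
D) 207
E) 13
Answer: B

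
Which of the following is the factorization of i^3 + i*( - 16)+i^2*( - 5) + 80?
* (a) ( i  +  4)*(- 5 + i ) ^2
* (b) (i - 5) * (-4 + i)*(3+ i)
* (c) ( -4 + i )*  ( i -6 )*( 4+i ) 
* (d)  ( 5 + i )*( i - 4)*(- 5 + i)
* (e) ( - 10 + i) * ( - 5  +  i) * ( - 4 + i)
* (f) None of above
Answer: f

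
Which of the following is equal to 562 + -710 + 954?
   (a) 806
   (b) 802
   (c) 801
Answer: a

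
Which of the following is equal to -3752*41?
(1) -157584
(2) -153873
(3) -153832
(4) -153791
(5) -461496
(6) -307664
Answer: 3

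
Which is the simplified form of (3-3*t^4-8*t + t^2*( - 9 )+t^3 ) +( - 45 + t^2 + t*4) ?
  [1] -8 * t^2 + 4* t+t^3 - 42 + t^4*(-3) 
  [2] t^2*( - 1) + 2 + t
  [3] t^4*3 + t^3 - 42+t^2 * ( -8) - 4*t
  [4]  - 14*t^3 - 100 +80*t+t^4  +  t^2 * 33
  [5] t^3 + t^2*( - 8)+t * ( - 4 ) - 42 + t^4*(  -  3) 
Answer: 5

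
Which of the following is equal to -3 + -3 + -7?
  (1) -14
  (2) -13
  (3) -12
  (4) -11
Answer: 2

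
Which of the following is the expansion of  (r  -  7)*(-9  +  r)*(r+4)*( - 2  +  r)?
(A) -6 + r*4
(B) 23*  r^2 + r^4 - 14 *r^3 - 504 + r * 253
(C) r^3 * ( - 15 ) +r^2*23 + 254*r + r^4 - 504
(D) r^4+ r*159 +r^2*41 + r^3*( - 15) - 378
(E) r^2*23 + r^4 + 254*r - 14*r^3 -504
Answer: E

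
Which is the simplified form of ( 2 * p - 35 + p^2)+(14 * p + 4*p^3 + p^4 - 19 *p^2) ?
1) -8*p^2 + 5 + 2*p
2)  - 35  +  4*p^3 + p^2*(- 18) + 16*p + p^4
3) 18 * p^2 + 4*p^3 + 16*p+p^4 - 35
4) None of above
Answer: 2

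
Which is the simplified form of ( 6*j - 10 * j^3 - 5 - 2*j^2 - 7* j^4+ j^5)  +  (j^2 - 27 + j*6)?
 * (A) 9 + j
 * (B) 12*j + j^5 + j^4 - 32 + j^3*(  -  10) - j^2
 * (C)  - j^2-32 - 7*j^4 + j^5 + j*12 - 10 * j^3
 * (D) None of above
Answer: C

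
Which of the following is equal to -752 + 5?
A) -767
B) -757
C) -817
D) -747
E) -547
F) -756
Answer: D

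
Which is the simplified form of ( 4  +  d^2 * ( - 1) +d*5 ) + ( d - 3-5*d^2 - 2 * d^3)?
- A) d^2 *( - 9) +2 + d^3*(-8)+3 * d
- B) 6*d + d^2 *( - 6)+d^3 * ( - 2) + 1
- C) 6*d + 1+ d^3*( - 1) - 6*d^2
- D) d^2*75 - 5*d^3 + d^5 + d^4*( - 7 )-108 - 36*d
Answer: B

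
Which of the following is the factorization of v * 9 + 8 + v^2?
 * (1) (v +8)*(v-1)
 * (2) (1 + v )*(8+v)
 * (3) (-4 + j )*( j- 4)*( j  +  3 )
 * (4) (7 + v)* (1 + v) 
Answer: 2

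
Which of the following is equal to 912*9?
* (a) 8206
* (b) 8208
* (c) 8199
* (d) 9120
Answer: b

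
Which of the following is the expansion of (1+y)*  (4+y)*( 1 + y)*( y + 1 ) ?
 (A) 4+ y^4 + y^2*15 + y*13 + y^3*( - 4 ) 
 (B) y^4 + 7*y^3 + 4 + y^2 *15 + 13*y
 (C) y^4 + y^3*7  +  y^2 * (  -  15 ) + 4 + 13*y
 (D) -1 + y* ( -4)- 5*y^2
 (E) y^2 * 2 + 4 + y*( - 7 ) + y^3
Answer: B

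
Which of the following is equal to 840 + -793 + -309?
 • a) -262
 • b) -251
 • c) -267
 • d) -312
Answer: a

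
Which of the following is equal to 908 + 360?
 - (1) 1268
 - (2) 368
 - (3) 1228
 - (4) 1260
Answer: 1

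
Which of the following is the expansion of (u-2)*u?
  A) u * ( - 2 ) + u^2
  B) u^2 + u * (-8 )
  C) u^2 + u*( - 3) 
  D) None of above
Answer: A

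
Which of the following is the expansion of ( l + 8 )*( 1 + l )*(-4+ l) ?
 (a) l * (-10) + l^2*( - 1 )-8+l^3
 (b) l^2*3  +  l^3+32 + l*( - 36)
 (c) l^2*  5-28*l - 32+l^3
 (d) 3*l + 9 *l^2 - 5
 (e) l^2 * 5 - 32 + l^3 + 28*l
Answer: c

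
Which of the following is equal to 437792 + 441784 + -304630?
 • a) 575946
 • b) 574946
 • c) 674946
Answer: b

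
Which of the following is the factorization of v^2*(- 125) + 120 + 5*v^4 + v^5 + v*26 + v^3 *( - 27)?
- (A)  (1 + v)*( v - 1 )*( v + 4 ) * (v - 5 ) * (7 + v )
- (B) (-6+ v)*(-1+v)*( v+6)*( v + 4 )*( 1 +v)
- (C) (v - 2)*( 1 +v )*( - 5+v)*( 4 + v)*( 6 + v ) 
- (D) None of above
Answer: D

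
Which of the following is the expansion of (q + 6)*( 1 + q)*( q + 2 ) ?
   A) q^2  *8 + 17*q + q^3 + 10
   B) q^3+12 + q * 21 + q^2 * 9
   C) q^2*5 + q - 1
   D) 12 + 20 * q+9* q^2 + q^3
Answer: D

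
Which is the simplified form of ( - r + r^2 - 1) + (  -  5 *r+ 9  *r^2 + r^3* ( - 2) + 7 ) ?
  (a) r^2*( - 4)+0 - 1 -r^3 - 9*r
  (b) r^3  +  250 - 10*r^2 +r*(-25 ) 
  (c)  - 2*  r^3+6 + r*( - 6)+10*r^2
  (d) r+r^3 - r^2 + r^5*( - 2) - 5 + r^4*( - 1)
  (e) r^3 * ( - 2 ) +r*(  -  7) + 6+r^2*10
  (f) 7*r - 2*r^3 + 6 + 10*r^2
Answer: c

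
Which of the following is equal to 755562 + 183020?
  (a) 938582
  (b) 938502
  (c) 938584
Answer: a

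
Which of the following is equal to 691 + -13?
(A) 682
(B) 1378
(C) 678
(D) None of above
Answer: C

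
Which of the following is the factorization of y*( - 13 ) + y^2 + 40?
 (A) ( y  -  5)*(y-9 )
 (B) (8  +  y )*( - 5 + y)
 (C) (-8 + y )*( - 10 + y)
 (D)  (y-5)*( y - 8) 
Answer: D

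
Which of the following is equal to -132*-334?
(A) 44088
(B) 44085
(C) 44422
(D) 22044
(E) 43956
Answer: A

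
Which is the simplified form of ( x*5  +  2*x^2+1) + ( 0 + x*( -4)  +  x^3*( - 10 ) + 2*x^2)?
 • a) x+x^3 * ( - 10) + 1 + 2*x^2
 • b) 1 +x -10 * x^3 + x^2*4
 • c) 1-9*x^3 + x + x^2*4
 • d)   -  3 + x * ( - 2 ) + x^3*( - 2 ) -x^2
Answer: b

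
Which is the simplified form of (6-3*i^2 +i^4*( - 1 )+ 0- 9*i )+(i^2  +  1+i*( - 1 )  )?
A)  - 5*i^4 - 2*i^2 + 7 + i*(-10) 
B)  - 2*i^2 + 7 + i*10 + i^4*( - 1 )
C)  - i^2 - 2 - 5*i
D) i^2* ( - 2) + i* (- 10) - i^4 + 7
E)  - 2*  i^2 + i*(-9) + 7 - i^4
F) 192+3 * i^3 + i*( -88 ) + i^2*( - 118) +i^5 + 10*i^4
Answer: D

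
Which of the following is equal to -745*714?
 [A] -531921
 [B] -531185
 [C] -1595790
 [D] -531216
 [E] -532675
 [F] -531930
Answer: F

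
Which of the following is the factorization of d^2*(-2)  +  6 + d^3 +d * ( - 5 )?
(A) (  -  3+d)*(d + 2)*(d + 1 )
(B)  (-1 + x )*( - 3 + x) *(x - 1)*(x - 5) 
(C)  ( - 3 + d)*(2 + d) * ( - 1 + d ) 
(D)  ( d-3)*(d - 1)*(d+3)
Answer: C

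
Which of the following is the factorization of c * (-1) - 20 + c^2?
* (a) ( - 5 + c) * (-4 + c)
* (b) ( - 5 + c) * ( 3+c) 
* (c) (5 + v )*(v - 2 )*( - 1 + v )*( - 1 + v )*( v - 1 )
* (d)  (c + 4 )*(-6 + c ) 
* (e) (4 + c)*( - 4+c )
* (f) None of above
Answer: f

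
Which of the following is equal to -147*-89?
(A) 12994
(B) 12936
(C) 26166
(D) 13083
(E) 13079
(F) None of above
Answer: D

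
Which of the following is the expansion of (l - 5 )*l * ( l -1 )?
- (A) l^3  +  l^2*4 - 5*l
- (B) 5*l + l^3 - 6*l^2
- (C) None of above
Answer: B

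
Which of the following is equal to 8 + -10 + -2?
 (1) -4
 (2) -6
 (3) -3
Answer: 1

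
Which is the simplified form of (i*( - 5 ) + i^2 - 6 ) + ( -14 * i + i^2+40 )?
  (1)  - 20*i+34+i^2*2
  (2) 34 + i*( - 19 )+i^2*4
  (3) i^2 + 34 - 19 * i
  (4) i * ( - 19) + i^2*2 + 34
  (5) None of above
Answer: 4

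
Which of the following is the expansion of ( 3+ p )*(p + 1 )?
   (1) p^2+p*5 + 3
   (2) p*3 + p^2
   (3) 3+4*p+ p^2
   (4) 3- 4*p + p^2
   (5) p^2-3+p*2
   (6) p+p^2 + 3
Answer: 3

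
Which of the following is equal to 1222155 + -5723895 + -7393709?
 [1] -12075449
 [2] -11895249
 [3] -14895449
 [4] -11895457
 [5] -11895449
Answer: 5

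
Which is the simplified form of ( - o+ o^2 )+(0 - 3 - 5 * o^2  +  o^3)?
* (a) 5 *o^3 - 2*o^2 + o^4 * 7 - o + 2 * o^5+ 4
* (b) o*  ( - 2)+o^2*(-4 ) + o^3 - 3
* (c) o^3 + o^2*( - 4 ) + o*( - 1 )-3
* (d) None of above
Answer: c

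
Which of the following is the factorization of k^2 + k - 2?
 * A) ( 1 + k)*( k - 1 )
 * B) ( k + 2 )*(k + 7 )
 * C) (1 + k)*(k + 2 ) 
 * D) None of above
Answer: D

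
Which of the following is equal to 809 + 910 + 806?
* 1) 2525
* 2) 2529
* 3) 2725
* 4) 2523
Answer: 1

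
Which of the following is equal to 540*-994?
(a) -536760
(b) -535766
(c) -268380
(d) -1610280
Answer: a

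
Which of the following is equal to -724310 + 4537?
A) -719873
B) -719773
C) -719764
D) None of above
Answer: B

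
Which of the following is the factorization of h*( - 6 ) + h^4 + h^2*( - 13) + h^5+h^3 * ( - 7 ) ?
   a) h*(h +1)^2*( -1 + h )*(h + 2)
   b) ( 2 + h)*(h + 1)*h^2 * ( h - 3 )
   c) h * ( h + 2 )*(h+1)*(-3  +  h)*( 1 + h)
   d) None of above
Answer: c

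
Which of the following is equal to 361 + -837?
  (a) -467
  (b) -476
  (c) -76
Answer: b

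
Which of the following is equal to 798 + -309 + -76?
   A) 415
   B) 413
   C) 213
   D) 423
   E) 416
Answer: B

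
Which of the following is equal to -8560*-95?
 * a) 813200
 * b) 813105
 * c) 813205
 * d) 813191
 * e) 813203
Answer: a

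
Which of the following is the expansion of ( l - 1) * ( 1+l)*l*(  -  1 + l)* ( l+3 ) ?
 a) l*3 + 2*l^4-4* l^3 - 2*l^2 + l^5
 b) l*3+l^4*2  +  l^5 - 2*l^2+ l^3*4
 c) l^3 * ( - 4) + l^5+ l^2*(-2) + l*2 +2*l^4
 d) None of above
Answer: a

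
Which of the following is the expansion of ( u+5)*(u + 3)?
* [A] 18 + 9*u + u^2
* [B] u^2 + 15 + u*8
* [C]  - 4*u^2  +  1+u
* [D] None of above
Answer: B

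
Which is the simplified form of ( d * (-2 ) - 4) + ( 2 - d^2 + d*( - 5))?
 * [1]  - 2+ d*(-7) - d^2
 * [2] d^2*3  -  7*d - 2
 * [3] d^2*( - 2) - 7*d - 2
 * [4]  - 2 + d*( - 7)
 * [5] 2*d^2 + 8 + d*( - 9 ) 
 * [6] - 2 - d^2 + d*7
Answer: 1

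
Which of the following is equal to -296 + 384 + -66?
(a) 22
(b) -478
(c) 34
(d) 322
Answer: a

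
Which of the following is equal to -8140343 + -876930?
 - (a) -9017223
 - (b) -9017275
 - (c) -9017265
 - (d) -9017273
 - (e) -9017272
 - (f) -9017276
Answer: d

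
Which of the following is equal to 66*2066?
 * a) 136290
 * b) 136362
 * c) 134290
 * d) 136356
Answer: d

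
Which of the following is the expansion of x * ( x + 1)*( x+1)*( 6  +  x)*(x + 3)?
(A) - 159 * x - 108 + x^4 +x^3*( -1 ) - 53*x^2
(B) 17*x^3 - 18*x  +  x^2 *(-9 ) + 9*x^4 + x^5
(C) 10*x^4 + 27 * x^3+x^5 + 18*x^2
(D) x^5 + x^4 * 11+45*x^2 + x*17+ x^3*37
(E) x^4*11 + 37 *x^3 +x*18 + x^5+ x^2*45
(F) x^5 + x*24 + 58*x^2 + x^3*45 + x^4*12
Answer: E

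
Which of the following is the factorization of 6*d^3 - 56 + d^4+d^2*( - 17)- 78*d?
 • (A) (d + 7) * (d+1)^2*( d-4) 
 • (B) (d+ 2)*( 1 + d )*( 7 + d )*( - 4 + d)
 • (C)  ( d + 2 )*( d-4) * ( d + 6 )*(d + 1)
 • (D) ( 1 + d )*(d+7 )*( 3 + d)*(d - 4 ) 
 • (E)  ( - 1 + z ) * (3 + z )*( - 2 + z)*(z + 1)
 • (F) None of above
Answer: B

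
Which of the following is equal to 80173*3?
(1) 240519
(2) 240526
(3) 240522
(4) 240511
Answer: 1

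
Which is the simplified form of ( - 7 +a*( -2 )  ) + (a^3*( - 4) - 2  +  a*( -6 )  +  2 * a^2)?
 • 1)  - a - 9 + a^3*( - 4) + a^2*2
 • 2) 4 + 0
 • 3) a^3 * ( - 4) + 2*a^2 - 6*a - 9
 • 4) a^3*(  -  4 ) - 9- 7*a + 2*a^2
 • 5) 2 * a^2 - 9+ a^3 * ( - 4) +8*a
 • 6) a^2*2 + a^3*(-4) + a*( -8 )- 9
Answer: 6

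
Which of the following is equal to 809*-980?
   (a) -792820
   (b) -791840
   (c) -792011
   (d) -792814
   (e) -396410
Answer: a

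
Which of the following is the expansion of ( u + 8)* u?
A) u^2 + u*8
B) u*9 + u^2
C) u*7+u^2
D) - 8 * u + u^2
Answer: A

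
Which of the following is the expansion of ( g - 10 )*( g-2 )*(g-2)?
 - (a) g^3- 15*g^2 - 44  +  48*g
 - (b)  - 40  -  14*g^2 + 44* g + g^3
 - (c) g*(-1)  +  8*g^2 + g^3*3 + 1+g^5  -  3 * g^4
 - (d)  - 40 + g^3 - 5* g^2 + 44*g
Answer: b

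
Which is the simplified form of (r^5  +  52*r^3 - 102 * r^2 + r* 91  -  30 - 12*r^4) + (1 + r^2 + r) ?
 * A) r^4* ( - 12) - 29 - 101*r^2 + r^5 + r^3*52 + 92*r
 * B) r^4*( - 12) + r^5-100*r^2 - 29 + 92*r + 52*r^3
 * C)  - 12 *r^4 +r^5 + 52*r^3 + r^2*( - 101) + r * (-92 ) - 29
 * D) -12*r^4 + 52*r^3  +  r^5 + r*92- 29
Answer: A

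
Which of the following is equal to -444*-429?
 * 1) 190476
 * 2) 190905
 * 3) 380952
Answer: 1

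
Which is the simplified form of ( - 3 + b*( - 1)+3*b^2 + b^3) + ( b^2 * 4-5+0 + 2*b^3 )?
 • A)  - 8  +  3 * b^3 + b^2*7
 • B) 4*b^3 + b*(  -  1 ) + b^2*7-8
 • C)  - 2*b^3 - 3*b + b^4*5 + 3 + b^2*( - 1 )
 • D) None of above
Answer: D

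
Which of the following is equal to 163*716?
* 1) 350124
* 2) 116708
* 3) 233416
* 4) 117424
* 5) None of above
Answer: 2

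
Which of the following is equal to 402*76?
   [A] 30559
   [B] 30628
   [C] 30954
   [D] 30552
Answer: D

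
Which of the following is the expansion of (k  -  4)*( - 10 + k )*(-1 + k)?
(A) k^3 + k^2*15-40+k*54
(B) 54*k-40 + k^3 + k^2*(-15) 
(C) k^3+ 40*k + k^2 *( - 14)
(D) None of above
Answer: B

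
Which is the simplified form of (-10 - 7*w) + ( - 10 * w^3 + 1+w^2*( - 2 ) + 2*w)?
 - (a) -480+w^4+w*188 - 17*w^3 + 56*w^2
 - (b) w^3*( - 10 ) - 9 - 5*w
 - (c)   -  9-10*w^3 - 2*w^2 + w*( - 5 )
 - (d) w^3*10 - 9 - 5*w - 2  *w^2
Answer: c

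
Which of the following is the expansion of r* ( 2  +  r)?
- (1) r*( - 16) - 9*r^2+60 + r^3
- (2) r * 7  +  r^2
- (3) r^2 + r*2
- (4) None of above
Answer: 3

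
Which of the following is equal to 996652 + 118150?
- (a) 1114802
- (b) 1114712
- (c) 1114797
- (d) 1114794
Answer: a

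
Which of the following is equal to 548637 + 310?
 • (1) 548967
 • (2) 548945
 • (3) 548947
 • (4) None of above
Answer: 3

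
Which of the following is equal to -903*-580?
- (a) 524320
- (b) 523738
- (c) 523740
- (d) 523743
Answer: c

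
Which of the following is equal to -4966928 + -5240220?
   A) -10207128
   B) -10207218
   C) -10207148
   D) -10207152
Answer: C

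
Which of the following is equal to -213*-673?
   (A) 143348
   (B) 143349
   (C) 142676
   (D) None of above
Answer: B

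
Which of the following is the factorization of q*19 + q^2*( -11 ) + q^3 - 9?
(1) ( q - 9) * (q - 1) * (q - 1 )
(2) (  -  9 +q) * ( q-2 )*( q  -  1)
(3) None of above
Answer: 1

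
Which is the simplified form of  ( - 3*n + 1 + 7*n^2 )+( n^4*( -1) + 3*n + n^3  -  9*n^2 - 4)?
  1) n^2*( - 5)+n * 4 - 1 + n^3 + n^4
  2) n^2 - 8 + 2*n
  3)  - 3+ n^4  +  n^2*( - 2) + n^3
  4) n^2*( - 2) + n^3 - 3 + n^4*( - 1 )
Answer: 4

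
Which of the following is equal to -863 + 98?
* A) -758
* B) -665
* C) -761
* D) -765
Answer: D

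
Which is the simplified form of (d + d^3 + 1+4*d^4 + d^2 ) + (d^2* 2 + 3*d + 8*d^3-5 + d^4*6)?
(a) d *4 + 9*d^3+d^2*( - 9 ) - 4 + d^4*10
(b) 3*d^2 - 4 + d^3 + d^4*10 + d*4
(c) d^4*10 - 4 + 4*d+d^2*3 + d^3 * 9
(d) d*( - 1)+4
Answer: c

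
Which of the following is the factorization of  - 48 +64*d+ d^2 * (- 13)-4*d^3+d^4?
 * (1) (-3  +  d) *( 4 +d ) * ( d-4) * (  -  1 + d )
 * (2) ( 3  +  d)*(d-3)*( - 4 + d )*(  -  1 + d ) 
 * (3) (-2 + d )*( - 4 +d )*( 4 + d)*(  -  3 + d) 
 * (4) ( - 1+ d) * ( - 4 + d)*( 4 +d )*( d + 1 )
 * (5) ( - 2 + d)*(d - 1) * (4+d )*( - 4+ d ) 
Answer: 1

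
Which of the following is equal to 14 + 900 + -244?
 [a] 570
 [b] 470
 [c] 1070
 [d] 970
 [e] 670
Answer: e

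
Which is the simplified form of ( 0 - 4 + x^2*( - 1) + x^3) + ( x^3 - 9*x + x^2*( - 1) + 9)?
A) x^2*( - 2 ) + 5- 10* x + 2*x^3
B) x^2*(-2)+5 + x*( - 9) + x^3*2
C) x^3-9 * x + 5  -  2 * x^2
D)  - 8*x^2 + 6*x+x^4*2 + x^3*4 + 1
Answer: B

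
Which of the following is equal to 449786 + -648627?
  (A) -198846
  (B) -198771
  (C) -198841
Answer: C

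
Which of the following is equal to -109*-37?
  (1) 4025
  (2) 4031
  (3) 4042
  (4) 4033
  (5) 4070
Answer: 4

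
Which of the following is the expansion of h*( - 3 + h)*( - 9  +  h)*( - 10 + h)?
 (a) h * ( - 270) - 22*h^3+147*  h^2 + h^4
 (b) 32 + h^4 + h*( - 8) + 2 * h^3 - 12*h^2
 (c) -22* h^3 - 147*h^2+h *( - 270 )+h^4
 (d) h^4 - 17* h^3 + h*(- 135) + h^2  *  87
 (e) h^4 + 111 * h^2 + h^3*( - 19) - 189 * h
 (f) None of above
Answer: a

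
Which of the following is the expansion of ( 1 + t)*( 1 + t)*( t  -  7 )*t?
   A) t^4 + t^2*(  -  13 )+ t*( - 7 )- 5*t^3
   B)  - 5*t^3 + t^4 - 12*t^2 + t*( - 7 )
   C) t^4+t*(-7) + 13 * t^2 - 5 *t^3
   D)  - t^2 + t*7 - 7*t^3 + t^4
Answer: A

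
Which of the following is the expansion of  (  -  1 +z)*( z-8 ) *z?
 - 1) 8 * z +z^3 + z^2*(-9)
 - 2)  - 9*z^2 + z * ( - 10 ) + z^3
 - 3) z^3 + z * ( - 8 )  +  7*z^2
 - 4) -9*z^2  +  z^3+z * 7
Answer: 1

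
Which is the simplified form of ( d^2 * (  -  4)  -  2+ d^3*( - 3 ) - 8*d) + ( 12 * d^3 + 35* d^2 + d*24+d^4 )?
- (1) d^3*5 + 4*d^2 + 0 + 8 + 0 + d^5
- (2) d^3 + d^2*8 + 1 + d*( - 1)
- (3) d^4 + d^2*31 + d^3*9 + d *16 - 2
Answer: 3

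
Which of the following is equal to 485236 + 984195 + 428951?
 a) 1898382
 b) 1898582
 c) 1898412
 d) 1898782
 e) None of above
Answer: a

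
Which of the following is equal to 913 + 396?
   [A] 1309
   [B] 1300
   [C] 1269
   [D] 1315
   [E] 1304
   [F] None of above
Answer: A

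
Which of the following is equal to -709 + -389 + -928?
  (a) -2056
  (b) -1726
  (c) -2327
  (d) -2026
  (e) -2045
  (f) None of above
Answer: d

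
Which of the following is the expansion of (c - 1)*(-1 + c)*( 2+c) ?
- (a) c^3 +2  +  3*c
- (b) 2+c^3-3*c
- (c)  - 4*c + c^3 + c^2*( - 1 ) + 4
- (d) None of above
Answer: b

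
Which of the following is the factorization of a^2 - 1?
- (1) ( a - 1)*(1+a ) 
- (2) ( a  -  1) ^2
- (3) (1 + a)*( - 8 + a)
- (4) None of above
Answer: 1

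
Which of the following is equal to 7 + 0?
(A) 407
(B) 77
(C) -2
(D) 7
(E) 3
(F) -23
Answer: D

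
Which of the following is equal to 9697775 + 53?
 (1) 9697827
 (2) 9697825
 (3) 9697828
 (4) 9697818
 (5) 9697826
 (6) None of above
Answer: 3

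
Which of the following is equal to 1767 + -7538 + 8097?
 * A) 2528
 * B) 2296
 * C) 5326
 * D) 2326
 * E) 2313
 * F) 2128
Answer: D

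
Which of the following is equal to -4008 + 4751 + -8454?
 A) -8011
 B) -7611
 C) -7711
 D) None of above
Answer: C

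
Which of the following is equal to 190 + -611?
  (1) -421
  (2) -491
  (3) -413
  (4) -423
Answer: 1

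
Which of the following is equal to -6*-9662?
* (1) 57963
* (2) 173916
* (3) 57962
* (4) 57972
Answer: 4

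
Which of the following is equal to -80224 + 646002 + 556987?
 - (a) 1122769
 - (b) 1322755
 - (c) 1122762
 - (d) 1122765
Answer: d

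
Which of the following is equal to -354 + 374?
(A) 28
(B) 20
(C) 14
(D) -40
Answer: B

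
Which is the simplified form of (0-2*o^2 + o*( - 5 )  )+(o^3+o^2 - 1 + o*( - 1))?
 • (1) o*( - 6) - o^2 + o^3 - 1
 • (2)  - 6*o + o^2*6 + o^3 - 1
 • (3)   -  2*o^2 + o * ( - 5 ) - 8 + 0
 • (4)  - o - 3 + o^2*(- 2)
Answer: 1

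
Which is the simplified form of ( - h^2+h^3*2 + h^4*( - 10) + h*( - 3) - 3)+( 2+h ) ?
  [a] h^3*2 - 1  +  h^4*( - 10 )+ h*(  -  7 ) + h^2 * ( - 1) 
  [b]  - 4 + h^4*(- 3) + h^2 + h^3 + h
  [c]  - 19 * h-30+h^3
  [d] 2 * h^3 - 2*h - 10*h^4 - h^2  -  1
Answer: d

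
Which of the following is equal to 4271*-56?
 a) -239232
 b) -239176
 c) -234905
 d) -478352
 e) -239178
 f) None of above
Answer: b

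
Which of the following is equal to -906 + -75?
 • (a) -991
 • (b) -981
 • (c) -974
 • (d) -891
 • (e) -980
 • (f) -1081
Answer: b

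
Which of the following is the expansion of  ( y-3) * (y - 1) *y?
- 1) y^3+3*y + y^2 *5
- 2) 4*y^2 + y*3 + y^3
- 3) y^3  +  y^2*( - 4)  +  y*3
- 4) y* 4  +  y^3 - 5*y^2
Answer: 3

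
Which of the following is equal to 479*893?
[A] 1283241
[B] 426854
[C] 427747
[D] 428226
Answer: C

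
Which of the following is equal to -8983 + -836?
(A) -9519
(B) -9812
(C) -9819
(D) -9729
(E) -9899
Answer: C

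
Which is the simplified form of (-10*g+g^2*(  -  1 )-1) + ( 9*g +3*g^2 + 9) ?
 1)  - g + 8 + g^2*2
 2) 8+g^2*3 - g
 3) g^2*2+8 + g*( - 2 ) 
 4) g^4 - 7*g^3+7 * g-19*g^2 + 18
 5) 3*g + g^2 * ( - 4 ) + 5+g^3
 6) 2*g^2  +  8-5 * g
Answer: 1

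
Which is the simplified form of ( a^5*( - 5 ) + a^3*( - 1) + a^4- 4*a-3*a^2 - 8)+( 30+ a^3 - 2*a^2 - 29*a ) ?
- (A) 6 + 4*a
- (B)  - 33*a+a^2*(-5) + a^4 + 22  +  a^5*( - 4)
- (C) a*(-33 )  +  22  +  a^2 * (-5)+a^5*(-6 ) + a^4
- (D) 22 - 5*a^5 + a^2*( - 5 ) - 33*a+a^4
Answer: D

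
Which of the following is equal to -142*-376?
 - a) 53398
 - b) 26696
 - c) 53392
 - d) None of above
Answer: c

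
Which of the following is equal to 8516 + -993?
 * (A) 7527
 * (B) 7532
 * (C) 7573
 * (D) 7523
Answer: D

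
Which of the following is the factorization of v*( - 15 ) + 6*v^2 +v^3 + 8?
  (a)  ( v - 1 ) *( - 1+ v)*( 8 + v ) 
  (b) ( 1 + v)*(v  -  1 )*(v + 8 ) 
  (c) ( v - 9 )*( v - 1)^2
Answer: a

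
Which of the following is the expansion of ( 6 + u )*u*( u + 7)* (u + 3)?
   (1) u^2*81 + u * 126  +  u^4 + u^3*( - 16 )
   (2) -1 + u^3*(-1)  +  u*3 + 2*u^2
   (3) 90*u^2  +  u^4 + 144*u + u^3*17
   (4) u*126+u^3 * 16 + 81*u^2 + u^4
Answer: 4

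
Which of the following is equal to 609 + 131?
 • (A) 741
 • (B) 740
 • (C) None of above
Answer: B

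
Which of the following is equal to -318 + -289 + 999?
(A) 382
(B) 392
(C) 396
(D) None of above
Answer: B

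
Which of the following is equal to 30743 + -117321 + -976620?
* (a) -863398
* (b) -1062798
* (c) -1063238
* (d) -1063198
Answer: d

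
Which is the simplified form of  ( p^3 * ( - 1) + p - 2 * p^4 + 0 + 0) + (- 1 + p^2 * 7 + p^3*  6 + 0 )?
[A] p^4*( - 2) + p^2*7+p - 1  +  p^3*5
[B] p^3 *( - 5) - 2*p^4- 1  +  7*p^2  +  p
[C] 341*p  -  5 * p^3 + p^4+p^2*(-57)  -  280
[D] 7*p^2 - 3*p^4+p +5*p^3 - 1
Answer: A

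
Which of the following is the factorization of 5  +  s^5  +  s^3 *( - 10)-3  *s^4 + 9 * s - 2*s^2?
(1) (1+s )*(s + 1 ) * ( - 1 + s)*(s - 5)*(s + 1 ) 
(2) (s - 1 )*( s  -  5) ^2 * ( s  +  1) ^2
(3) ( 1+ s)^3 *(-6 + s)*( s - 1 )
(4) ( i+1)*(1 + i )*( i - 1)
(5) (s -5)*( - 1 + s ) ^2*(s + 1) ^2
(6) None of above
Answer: 1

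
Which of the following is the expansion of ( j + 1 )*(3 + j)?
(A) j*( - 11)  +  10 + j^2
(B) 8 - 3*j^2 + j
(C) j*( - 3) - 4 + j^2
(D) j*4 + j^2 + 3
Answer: D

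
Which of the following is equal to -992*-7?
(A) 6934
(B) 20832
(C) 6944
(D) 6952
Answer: C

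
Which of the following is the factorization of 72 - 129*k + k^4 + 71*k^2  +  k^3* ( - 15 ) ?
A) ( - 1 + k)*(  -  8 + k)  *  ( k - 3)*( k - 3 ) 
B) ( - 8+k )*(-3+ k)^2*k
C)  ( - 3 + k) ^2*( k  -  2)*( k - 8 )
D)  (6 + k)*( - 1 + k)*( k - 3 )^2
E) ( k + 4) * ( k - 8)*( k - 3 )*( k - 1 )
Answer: A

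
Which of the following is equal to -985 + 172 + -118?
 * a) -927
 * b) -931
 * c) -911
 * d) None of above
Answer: b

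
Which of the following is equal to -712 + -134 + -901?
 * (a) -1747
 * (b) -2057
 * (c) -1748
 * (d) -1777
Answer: a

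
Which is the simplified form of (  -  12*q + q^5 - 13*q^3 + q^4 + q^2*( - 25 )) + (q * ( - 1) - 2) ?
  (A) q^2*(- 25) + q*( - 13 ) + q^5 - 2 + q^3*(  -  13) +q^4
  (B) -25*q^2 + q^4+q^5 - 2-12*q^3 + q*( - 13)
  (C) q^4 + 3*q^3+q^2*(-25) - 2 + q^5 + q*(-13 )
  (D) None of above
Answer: A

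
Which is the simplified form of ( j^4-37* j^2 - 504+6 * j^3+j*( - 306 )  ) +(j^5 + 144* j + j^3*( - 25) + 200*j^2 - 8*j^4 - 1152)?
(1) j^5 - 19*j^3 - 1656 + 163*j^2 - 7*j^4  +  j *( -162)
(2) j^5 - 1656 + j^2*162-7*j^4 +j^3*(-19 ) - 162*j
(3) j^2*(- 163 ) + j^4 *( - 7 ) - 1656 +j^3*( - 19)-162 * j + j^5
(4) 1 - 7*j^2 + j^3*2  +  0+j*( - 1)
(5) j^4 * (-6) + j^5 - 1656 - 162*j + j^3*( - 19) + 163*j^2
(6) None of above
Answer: 1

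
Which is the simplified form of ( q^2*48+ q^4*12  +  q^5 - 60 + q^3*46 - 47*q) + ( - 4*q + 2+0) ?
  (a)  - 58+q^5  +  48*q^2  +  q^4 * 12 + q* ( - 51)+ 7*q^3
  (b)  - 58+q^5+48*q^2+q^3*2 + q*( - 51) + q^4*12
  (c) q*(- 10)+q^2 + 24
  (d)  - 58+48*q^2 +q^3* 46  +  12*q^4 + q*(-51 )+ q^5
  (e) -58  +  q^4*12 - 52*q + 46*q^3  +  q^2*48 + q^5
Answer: d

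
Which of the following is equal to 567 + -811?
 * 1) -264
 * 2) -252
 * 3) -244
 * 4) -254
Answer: 3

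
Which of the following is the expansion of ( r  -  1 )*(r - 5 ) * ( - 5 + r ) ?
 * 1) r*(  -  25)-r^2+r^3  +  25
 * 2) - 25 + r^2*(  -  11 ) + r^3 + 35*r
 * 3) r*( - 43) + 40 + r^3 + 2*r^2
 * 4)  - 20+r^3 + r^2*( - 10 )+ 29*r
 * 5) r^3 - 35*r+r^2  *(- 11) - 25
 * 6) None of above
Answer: 2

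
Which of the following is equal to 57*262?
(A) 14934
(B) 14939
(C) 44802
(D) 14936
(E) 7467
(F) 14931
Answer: A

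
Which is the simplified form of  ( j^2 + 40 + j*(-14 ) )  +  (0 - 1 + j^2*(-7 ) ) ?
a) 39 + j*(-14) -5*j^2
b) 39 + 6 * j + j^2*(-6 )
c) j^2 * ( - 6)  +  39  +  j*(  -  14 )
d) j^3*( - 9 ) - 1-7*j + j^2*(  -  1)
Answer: c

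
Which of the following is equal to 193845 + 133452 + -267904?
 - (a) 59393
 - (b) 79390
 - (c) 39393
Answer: a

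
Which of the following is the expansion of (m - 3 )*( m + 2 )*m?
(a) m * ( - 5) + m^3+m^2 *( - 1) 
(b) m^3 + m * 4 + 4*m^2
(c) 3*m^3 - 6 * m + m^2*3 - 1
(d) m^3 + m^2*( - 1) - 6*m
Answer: d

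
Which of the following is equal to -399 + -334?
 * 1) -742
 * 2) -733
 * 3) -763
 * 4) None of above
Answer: 2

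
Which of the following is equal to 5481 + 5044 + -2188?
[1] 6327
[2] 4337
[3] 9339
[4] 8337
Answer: 4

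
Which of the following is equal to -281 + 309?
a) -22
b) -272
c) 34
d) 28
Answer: d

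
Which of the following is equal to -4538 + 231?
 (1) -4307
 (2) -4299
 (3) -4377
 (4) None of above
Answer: 1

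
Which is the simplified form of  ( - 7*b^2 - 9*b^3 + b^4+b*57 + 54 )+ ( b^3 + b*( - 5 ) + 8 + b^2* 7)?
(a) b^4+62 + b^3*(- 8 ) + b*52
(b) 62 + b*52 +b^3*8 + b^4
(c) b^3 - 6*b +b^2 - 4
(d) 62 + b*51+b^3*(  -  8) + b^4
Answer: a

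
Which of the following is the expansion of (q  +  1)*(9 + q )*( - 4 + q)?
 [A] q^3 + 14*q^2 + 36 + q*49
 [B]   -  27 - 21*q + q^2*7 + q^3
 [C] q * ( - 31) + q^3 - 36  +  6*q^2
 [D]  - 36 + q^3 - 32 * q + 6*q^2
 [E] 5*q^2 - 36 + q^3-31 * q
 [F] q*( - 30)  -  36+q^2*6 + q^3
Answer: C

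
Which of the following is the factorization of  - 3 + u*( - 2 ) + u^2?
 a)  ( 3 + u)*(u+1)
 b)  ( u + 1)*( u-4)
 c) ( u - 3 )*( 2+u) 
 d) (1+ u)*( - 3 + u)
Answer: d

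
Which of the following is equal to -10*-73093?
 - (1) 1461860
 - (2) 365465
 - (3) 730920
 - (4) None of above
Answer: 4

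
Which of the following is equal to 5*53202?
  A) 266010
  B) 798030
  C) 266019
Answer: A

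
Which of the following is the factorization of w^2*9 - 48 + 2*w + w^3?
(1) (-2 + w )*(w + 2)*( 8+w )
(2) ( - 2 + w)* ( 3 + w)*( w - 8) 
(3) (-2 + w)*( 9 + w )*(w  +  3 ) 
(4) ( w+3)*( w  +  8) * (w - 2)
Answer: 4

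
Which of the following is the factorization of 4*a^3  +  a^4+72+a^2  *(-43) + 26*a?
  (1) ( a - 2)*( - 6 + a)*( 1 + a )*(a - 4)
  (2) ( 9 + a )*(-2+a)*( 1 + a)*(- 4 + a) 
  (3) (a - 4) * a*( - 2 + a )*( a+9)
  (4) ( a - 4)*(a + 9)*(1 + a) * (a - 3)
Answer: 2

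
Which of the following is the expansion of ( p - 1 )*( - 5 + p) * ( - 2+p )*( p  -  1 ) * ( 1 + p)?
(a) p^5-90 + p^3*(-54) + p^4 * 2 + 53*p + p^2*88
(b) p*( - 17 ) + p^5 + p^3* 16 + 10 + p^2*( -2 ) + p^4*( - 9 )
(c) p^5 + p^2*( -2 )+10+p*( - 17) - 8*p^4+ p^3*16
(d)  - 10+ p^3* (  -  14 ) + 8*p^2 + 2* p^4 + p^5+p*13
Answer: c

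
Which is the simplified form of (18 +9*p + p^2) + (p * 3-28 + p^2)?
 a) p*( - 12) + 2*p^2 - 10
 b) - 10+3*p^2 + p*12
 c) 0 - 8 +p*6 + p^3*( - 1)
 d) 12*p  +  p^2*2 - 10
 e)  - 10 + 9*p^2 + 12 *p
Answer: d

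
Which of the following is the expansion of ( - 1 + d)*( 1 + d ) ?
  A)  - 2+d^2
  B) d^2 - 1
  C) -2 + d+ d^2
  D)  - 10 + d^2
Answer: B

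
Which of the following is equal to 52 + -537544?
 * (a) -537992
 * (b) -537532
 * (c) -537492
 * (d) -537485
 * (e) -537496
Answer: c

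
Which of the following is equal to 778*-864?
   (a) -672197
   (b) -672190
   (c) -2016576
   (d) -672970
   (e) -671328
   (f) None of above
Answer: f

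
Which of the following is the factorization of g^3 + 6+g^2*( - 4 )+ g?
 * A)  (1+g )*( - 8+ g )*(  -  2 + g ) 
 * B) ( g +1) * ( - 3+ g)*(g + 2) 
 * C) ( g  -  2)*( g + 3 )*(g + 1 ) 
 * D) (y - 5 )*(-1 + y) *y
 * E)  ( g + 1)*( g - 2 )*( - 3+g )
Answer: E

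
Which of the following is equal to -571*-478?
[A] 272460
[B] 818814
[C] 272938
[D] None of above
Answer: C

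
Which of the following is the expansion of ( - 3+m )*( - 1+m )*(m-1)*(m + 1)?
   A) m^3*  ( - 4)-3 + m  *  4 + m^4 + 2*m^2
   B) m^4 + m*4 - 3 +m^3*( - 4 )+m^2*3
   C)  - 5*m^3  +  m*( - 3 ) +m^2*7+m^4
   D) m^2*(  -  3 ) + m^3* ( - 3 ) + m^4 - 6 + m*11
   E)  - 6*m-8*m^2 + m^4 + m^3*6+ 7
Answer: A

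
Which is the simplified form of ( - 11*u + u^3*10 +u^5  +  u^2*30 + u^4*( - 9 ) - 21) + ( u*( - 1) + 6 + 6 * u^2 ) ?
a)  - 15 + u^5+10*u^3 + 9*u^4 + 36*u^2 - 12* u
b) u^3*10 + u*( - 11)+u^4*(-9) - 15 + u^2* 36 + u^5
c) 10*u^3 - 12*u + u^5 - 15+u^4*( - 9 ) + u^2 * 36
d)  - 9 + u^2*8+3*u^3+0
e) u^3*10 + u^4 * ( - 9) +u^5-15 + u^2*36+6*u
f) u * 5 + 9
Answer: c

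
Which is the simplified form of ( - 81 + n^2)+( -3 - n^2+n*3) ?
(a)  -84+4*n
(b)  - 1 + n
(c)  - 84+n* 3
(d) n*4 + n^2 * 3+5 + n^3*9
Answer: c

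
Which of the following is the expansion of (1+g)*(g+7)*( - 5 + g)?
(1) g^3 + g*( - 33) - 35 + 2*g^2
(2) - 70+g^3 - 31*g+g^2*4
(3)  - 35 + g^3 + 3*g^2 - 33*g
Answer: 3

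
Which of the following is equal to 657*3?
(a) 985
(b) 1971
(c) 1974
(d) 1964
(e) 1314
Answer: b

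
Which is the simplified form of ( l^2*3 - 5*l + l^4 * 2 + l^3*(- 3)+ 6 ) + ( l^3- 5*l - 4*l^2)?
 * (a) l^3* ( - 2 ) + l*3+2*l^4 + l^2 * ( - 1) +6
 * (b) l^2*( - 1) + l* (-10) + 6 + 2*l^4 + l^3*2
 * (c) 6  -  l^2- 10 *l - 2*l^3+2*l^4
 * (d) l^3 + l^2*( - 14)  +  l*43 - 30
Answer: c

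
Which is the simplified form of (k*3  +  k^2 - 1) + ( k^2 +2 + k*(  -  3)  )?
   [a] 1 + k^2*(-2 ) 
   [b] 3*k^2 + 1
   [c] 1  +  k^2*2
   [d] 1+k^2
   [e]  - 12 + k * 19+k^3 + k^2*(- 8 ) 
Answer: c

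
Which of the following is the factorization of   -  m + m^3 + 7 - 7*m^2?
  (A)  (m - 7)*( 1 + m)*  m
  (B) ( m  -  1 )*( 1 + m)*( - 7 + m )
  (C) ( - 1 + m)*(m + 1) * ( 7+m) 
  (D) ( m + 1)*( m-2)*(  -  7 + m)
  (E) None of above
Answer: B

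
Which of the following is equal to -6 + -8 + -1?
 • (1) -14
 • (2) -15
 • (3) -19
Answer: 2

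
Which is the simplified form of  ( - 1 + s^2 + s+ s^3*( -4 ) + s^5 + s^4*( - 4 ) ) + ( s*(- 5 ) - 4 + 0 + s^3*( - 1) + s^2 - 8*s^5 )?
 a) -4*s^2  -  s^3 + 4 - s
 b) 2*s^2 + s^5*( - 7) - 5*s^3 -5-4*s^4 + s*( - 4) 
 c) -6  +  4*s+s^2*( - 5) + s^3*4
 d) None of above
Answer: b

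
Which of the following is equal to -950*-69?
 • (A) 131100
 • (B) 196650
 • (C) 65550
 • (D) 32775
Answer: C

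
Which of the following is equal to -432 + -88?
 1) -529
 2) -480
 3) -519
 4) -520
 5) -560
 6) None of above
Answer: 4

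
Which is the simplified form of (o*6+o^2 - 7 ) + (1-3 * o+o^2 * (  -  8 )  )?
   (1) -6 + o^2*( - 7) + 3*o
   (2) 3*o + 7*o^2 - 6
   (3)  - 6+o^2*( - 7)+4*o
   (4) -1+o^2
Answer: 1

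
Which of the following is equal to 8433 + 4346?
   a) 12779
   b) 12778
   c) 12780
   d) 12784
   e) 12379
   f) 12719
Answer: a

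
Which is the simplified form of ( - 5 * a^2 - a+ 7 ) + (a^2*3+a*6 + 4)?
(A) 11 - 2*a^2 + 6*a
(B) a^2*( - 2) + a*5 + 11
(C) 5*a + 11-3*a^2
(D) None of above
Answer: B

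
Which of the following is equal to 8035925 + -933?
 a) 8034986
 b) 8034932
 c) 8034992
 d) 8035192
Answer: c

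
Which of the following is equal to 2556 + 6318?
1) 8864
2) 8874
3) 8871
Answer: 2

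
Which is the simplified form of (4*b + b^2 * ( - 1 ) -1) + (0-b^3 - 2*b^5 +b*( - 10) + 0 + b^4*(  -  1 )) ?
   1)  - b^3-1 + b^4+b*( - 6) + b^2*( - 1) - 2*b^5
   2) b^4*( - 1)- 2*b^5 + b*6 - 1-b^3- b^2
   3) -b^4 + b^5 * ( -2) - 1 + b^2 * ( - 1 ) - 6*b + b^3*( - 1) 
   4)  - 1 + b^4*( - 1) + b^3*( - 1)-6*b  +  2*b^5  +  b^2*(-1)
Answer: 3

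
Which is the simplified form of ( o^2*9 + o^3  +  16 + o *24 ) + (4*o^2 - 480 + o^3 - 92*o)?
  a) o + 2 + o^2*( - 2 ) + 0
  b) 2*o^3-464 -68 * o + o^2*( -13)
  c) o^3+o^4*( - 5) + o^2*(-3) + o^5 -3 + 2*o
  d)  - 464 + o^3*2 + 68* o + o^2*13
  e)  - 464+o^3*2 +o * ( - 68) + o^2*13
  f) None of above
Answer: e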